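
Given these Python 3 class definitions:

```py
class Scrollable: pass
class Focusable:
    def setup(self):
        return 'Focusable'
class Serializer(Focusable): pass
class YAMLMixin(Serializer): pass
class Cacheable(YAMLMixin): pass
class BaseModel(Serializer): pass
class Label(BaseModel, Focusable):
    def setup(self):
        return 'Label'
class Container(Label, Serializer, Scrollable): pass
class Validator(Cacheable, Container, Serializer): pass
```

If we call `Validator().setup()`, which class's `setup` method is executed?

Label

L[Validator] = Validator + merge(L[Cacheable], L[Container], L[Serializer], [Cacheable Container Serializer])
  take Cacheable:  [Cacheable YAMLMixin Serializer Focusable object] + [Container Label BaseModel Serializer Focusable Scrollable object] + [Serializer Focusable object] + [Cacheable Container Serializer]
  take YAMLMixin:  [YAMLMixin Serializer Focusable object] + [Container Label BaseModel Serializer Focusable Scrollable object] + [Serializer Focusable object] + [Container Serializer]
  take Container:  [Serializer Focusable object] + [Container Label BaseModel Serializer Focusable Scrollable object] + [Serializer Focusable object] + [Container Serializer]
  take Label:  [Serializer Focusable object] + [Label BaseModel Serializer Focusable Scrollable object] + [Serializer Focusable object] + [Serializer]
  take BaseModel:  [Serializer Focusable object] + [BaseModel Serializer Focusable Scrollable object] + [Serializer Focusable object] + [Serializer]
  take Serializer:  [Serializer Focusable object] + [Serializer Focusable Scrollable object] + [Serializer Focusable object] + [Serializer]
  take Focusable:  [Focusable object] + [Focusable Scrollable object] + [Focusable object]
  take Scrollable:  [object] + [Scrollable object] + [object]
  take object:  [object] + [object] + [object]
MRO: Validator Cacheable YAMLMixin Container Label BaseModel Serializer Focusable Scrollable object
setup is defined in: Focusable, Label. First along the MRO is Label.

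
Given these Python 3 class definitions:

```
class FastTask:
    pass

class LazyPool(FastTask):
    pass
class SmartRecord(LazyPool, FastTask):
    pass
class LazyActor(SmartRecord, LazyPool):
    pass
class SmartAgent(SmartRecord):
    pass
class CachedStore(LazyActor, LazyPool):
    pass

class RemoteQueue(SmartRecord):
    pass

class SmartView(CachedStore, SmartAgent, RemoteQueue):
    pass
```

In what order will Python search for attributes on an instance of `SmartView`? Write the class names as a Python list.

[SmartView, CachedStore, LazyActor, SmartAgent, RemoteQueue, SmartRecord, LazyPool, FastTask, object]

L[SmartView] = SmartView + merge(L[CachedStore], L[SmartAgent], L[RemoteQueue], [CachedStore SmartAgent RemoteQueue])
  take CachedStore:  [CachedStore LazyActor SmartRecord LazyPool FastTask object] + [SmartAgent SmartRecord LazyPool FastTask object] + [RemoteQueue SmartRecord LazyPool FastTask object] + [CachedStore SmartAgent RemoteQueue]
  take LazyActor:  [LazyActor SmartRecord LazyPool FastTask object] + [SmartAgent SmartRecord LazyPool FastTask object] + [RemoteQueue SmartRecord LazyPool FastTask object] + [SmartAgent RemoteQueue]
  take SmartAgent:  [SmartRecord LazyPool FastTask object] + [SmartAgent SmartRecord LazyPool FastTask object] + [RemoteQueue SmartRecord LazyPool FastTask object] + [SmartAgent RemoteQueue]
  take RemoteQueue:  [SmartRecord LazyPool FastTask object] + [SmartRecord LazyPool FastTask object] + [RemoteQueue SmartRecord LazyPool FastTask object] + [RemoteQueue]
  take SmartRecord:  [SmartRecord LazyPool FastTask object] + [SmartRecord LazyPool FastTask object] + [SmartRecord LazyPool FastTask object]
  take LazyPool:  [LazyPool FastTask object] + [LazyPool FastTask object] + [LazyPool FastTask object]
  take FastTask:  [FastTask object] + [FastTask object] + [FastTask object]
  take object:  [object] + [object] + [object]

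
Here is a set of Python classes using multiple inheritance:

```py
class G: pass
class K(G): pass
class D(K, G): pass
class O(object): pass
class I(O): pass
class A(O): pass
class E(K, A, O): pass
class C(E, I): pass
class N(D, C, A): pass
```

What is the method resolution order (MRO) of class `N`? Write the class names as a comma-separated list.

N, D, C, E, K, G, A, I, O, object

L[N] = N + merge(L[D], L[C], L[A], [D C A])
  take D:  [D K G object] + [C E K G A I O object] + [A O object] + [D C A]
  take C:  [K G object] + [C E K G A I O object] + [A O object] + [C A]
  take E:  [K G object] + [E K G A I O object] + [A O object] + [A]
  take K:  [K G object] + [K G A I O object] + [A O object] + [A]
  take G:  [G object] + [G A I O object] + [A O object] + [A]
  take A:  [object] + [A I O object] + [A O object] + [A]
  take I:  [object] + [I O object] + [O object]
  take O:  [object] + [O object] + [O object]
  take object:  [object] + [object] + [object]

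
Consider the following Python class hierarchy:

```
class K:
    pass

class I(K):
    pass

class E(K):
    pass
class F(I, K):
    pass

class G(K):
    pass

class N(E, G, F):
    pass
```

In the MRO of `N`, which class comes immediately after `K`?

object

L[N] = N + merge(L[E], L[G], L[F], [E G F])
  take E:  [E K object] + [G K object] + [F I K object] + [E G F]
  take G:  [K object] + [G K object] + [F I K object] + [G F]
  take F:  [K object] + [K object] + [F I K object] + [F]
  take I:  [K object] + [K object] + [I K object]
  take K:  [K object] + [K object] + [K object]
  take object:  [object] + [object] + [object]
MRO: N E G F I K object
K is at position 5; next is object.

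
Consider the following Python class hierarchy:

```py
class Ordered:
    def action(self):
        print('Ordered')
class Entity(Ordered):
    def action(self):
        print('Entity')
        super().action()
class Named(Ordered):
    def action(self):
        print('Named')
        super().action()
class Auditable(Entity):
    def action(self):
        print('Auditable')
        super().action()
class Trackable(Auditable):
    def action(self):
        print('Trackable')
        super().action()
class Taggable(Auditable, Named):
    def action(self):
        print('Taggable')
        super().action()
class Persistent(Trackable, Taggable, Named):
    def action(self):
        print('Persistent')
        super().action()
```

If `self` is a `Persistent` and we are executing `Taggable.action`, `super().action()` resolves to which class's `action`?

L[Persistent] = Persistent + merge(L[Trackable], L[Taggable], L[Named], [Trackable Taggable Named])
  take Trackable:  [Trackable Auditable Entity Ordered object] + [Taggable Auditable Entity Named Ordered object] + [Named Ordered object] + [Trackable Taggable Named]
  take Taggable:  [Auditable Entity Ordered object] + [Taggable Auditable Entity Named Ordered object] + [Named Ordered object] + [Taggable Named]
  take Auditable:  [Auditable Entity Ordered object] + [Auditable Entity Named Ordered object] + [Named Ordered object] + [Named]
  take Entity:  [Entity Ordered object] + [Entity Named Ordered object] + [Named Ordered object] + [Named]
  take Named:  [Ordered object] + [Named Ordered object] + [Named Ordered object] + [Named]
  take Ordered:  [Ordered object] + [Ordered object] + [Ordered object]
  take object:  [object] + [object] + [object]
MRO: Persistent Trackable Taggable Auditable Entity Named Ordered object
super() in Taggable.action on a Persistent instance goes to the class after Taggable in Persistent's MRO: Auditable.

Auditable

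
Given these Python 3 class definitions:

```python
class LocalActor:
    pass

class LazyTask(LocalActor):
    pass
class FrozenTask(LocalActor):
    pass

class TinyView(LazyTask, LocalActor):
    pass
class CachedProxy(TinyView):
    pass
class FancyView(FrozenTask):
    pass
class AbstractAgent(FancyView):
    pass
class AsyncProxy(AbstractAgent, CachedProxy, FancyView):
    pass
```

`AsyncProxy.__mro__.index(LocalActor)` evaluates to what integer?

L[AsyncProxy] = AsyncProxy + merge(L[AbstractAgent], L[CachedProxy], L[FancyView], [AbstractAgent CachedProxy FancyView])
  take AbstractAgent:  [AbstractAgent FancyView FrozenTask LocalActor object] + [CachedProxy TinyView LazyTask LocalActor object] + [FancyView FrozenTask LocalActor object] + [AbstractAgent CachedProxy FancyView]
  take CachedProxy:  [FancyView FrozenTask LocalActor object] + [CachedProxy TinyView LazyTask LocalActor object] + [FancyView FrozenTask LocalActor object] + [CachedProxy FancyView]
  take FancyView:  [FancyView FrozenTask LocalActor object] + [TinyView LazyTask LocalActor object] + [FancyView FrozenTask LocalActor object] + [FancyView]
  take FrozenTask:  [FrozenTask LocalActor object] + [TinyView LazyTask LocalActor object] + [FrozenTask LocalActor object]
  take TinyView:  [LocalActor object] + [TinyView LazyTask LocalActor object] + [LocalActor object]
  take LazyTask:  [LocalActor object] + [LazyTask LocalActor object] + [LocalActor object]
  take LocalActor:  [LocalActor object] + [LocalActor object] + [LocalActor object]
  take object:  [object] + [object] + [object]
MRO: AsyncProxy AbstractAgent CachedProxy FancyView FrozenTask TinyView LazyTask LocalActor object
LocalActor sits at index 7.

7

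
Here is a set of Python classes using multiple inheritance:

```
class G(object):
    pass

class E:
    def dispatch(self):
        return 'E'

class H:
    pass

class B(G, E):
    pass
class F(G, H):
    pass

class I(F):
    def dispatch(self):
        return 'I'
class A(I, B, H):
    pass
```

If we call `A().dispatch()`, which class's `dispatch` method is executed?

L[A] = A + merge(L[I], L[B], L[H], [I B H])
  take I:  [I F G H object] + [B G E object] + [H object] + [I B H]
  take F:  [F G H object] + [B G E object] + [H object] + [B H]
  take B:  [G H object] + [B G E object] + [H object] + [B H]
  take G:  [G H object] + [G E object] + [H object] + [H]
  take H:  [H object] + [E object] + [H object] + [H]
  take E:  [object] + [E object] + [object]
  take object:  [object] + [object] + [object]
MRO: A I F B G H E object
dispatch is defined in: E, I. First along the MRO is I.

I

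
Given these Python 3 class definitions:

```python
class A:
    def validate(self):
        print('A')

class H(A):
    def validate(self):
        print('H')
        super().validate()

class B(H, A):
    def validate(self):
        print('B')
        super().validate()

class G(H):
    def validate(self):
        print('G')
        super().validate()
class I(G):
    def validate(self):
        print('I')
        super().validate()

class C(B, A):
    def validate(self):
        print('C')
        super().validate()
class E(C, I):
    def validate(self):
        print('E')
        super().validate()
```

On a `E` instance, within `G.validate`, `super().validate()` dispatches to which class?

H

L[E] = E + merge(L[C], L[I], [C I])
  take C:  [C B H A object] + [I G H A object] + [C I]
  take B:  [B H A object] + [I G H A object] + [I]
  take I:  [H A object] + [I G H A object] + [I]
  take G:  [H A object] + [G H A object]
  take H:  [H A object] + [H A object]
  take A:  [A object] + [A object]
  take object:  [object] + [object]
MRO: E C B I G H A object
super() in G.validate on a E instance goes to the class after G in E's MRO: H.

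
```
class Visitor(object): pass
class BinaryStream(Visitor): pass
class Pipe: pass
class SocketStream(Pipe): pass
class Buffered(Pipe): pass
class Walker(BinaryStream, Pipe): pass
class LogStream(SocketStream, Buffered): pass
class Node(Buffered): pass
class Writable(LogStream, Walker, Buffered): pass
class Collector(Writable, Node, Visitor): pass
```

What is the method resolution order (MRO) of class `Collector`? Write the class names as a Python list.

[Collector, Writable, LogStream, SocketStream, Walker, Node, Buffered, BinaryStream, Visitor, Pipe, object]

L[Collector] = Collector + merge(L[Writable], L[Node], L[Visitor], [Writable Node Visitor])
  take Writable:  [Writable LogStream SocketStream Walker Buffered BinaryStream Visitor Pipe object] + [Node Buffered Pipe object] + [Visitor object] + [Writable Node Visitor]
  take LogStream:  [LogStream SocketStream Walker Buffered BinaryStream Visitor Pipe object] + [Node Buffered Pipe object] + [Visitor object] + [Node Visitor]
  take SocketStream:  [SocketStream Walker Buffered BinaryStream Visitor Pipe object] + [Node Buffered Pipe object] + [Visitor object] + [Node Visitor]
  take Walker:  [Walker Buffered BinaryStream Visitor Pipe object] + [Node Buffered Pipe object] + [Visitor object] + [Node Visitor]
  take Node:  [Buffered BinaryStream Visitor Pipe object] + [Node Buffered Pipe object] + [Visitor object] + [Node Visitor]
  take Buffered:  [Buffered BinaryStream Visitor Pipe object] + [Buffered Pipe object] + [Visitor object] + [Visitor]
  take BinaryStream:  [BinaryStream Visitor Pipe object] + [Pipe object] + [Visitor object] + [Visitor]
  take Visitor:  [Visitor Pipe object] + [Pipe object] + [Visitor object] + [Visitor]
  take Pipe:  [Pipe object] + [Pipe object] + [object]
  take object:  [object] + [object] + [object]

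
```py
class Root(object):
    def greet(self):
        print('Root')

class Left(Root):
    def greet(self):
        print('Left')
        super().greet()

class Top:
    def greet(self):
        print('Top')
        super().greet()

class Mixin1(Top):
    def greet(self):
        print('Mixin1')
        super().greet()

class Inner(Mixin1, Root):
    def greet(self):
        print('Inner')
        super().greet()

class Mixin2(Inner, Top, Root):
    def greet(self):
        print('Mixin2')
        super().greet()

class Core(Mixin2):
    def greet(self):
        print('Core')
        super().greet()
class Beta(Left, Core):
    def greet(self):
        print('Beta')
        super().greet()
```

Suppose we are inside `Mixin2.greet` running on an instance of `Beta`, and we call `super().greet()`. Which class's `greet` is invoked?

Inner

L[Beta] = Beta + merge(L[Left], L[Core], [Left Core])
  take Left:  [Left Root object] + [Core Mixin2 Inner Mixin1 Top Root object] + [Left Core]
  take Core:  [Root object] + [Core Mixin2 Inner Mixin1 Top Root object] + [Core]
  take Mixin2:  [Root object] + [Mixin2 Inner Mixin1 Top Root object]
  take Inner:  [Root object] + [Inner Mixin1 Top Root object]
  take Mixin1:  [Root object] + [Mixin1 Top Root object]
  take Top:  [Root object] + [Top Root object]
  take Root:  [Root object] + [Root object]
  take object:  [object] + [object]
MRO: Beta Left Core Mixin2 Inner Mixin1 Top Root object
super() in Mixin2.greet on a Beta instance goes to the class after Mixin2 in Beta's MRO: Inner.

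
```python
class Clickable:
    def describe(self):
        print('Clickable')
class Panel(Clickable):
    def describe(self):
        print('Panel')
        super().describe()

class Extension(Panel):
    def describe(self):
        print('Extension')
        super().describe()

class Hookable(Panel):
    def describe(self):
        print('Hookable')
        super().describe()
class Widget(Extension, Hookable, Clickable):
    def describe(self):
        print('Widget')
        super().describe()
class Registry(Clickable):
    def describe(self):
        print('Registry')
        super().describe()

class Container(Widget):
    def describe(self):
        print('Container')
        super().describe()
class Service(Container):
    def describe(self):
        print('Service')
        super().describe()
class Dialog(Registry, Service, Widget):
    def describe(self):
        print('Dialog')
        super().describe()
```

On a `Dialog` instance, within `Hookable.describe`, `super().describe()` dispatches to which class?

L[Dialog] = Dialog + merge(L[Registry], L[Service], L[Widget], [Registry Service Widget])
  take Registry:  [Registry Clickable object] + [Service Container Widget Extension Hookable Panel Clickable object] + [Widget Extension Hookable Panel Clickable object] + [Registry Service Widget]
  take Service:  [Clickable object] + [Service Container Widget Extension Hookable Panel Clickable object] + [Widget Extension Hookable Panel Clickable object] + [Service Widget]
  take Container:  [Clickable object] + [Container Widget Extension Hookable Panel Clickable object] + [Widget Extension Hookable Panel Clickable object] + [Widget]
  take Widget:  [Clickable object] + [Widget Extension Hookable Panel Clickable object] + [Widget Extension Hookable Panel Clickable object] + [Widget]
  take Extension:  [Clickable object] + [Extension Hookable Panel Clickable object] + [Extension Hookable Panel Clickable object]
  take Hookable:  [Clickable object] + [Hookable Panel Clickable object] + [Hookable Panel Clickable object]
  take Panel:  [Clickable object] + [Panel Clickable object] + [Panel Clickable object]
  take Clickable:  [Clickable object] + [Clickable object] + [Clickable object]
  take object:  [object] + [object] + [object]
MRO: Dialog Registry Service Container Widget Extension Hookable Panel Clickable object
super() in Hookable.describe on a Dialog instance goes to the class after Hookable in Dialog's MRO: Panel.

Panel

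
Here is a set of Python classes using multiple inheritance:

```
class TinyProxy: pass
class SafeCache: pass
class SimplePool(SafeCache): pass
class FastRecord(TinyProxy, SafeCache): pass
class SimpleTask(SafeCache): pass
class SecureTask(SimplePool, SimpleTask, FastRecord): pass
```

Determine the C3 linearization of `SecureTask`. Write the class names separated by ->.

L[SecureTask] = SecureTask + merge(L[SimplePool], L[SimpleTask], L[FastRecord], [SimplePool SimpleTask FastRecord])
  take SimplePool:  [SimplePool SafeCache object] + [SimpleTask SafeCache object] + [FastRecord TinyProxy SafeCache object] + [SimplePool SimpleTask FastRecord]
  take SimpleTask:  [SafeCache object] + [SimpleTask SafeCache object] + [FastRecord TinyProxy SafeCache object] + [SimpleTask FastRecord]
  take FastRecord:  [SafeCache object] + [SafeCache object] + [FastRecord TinyProxy SafeCache object] + [FastRecord]
  take TinyProxy:  [SafeCache object] + [SafeCache object] + [TinyProxy SafeCache object]
  take SafeCache:  [SafeCache object] + [SafeCache object] + [SafeCache object]
  take object:  [object] + [object] + [object]

SecureTask -> SimplePool -> SimpleTask -> FastRecord -> TinyProxy -> SafeCache -> object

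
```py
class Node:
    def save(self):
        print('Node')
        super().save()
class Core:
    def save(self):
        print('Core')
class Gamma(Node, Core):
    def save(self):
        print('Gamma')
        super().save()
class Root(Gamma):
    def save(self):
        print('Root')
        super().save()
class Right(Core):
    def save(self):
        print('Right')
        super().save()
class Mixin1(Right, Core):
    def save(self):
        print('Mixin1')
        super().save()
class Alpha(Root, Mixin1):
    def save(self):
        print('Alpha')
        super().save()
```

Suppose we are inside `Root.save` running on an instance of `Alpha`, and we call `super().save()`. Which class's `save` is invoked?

Gamma

L[Alpha] = Alpha + merge(L[Root], L[Mixin1], [Root Mixin1])
  take Root:  [Root Gamma Node Core object] + [Mixin1 Right Core object] + [Root Mixin1]
  take Gamma:  [Gamma Node Core object] + [Mixin1 Right Core object] + [Mixin1]
  take Node:  [Node Core object] + [Mixin1 Right Core object] + [Mixin1]
  take Mixin1:  [Core object] + [Mixin1 Right Core object] + [Mixin1]
  take Right:  [Core object] + [Right Core object]
  take Core:  [Core object] + [Core object]
  take object:  [object] + [object]
MRO: Alpha Root Gamma Node Mixin1 Right Core object
super() in Root.save on a Alpha instance goes to the class after Root in Alpha's MRO: Gamma.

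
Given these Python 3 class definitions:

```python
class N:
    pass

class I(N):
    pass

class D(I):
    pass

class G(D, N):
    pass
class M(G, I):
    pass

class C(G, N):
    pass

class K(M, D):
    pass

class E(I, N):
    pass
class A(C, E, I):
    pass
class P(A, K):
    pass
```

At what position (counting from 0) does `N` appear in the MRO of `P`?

9

L[P] = P + merge(L[A], L[K], [A K])
  take A:  [A C G D E I N object] + [K M G D I N object] + [A K]
  take C:  [C G D E I N object] + [K M G D I N object] + [K]
  take K:  [G D E I N object] + [K M G D I N object] + [K]
  take M:  [G D E I N object] + [M G D I N object]
  take G:  [G D E I N object] + [G D I N object]
  take D:  [D E I N object] + [D I N object]
  take E:  [E I N object] + [I N object]
  take I:  [I N object] + [I N object]
  take N:  [N object] + [N object]
  take object:  [object] + [object]
MRO: P A C K M G D E I N object
N sits at index 9.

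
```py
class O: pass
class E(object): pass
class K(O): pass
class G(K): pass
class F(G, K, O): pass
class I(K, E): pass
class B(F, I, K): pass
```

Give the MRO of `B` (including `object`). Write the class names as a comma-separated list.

B, F, G, I, K, O, E, object

L[B] = B + merge(L[F], L[I], L[K], [F I K])
  take F:  [F G K O object] + [I K O E object] + [K O object] + [F I K]
  take G:  [G K O object] + [I K O E object] + [K O object] + [I K]
  take I:  [K O object] + [I K O E object] + [K O object] + [I K]
  take K:  [K O object] + [K O E object] + [K O object] + [K]
  take O:  [O object] + [O E object] + [O object]
  take E:  [object] + [E object] + [object]
  take object:  [object] + [object] + [object]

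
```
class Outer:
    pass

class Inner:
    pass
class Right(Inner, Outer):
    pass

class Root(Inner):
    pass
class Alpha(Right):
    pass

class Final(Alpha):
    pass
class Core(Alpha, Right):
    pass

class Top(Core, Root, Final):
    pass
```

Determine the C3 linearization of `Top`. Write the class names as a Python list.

[Top, Core, Root, Final, Alpha, Right, Inner, Outer, object]

L[Top] = Top + merge(L[Core], L[Root], L[Final], [Core Root Final])
  take Core:  [Core Alpha Right Inner Outer object] + [Root Inner object] + [Final Alpha Right Inner Outer object] + [Core Root Final]
  take Root:  [Alpha Right Inner Outer object] + [Root Inner object] + [Final Alpha Right Inner Outer object] + [Root Final]
  take Final:  [Alpha Right Inner Outer object] + [Inner object] + [Final Alpha Right Inner Outer object] + [Final]
  take Alpha:  [Alpha Right Inner Outer object] + [Inner object] + [Alpha Right Inner Outer object]
  take Right:  [Right Inner Outer object] + [Inner object] + [Right Inner Outer object]
  take Inner:  [Inner Outer object] + [Inner object] + [Inner Outer object]
  take Outer:  [Outer object] + [object] + [Outer object]
  take object:  [object] + [object] + [object]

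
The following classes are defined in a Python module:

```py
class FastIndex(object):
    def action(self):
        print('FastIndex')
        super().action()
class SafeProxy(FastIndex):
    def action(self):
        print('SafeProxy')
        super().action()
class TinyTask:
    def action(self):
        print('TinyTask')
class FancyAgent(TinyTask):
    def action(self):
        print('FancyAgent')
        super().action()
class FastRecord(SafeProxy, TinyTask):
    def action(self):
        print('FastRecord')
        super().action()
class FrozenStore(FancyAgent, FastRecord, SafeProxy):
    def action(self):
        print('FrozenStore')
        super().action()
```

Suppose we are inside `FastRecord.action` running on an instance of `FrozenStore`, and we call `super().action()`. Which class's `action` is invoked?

SafeProxy

L[FrozenStore] = FrozenStore + merge(L[FancyAgent], L[FastRecord], L[SafeProxy], [FancyAgent FastRecord SafeProxy])
  take FancyAgent:  [FancyAgent TinyTask object] + [FastRecord SafeProxy FastIndex TinyTask object] + [SafeProxy FastIndex object] + [FancyAgent FastRecord SafeProxy]
  take FastRecord:  [TinyTask object] + [FastRecord SafeProxy FastIndex TinyTask object] + [SafeProxy FastIndex object] + [FastRecord SafeProxy]
  take SafeProxy:  [TinyTask object] + [SafeProxy FastIndex TinyTask object] + [SafeProxy FastIndex object] + [SafeProxy]
  take FastIndex:  [TinyTask object] + [FastIndex TinyTask object] + [FastIndex object]
  take TinyTask:  [TinyTask object] + [TinyTask object] + [object]
  take object:  [object] + [object] + [object]
MRO: FrozenStore FancyAgent FastRecord SafeProxy FastIndex TinyTask object
super() in FastRecord.action on a FrozenStore instance goes to the class after FastRecord in FrozenStore's MRO: SafeProxy.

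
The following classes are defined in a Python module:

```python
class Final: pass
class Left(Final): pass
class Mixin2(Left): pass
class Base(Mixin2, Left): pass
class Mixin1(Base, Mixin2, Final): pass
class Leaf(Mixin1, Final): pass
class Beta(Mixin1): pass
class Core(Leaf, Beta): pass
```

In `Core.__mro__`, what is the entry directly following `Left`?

L[Core] = Core + merge(L[Leaf], L[Beta], [Leaf Beta])
  take Leaf:  [Leaf Mixin1 Base Mixin2 Left Final object] + [Beta Mixin1 Base Mixin2 Left Final object] + [Leaf Beta]
  take Beta:  [Mixin1 Base Mixin2 Left Final object] + [Beta Mixin1 Base Mixin2 Left Final object] + [Beta]
  take Mixin1:  [Mixin1 Base Mixin2 Left Final object] + [Mixin1 Base Mixin2 Left Final object]
  take Base:  [Base Mixin2 Left Final object] + [Base Mixin2 Left Final object]
  take Mixin2:  [Mixin2 Left Final object] + [Mixin2 Left Final object]
  take Left:  [Left Final object] + [Left Final object]
  take Final:  [Final object] + [Final object]
  take object:  [object] + [object]
MRO: Core Leaf Beta Mixin1 Base Mixin2 Left Final object
Left is at position 6; next is Final.

Final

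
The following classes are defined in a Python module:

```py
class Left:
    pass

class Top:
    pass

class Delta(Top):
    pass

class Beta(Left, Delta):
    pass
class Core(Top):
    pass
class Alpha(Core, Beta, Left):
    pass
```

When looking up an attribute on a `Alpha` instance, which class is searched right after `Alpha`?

Core

L[Alpha] = Alpha + merge(L[Core], L[Beta], L[Left], [Core Beta Left])
  take Core:  [Core Top object] + [Beta Left Delta Top object] + [Left object] + [Core Beta Left]
  take Beta:  [Top object] + [Beta Left Delta Top object] + [Left object] + [Beta Left]
  take Left:  [Top object] + [Left Delta Top object] + [Left object] + [Left]
  take Delta:  [Top object] + [Delta Top object] + [object]
  take Top:  [Top object] + [Top object] + [object]
  take object:  [object] + [object] + [object]
MRO: Alpha Core Beta Left Delta Top object
Alpha is at position 0; next is Core.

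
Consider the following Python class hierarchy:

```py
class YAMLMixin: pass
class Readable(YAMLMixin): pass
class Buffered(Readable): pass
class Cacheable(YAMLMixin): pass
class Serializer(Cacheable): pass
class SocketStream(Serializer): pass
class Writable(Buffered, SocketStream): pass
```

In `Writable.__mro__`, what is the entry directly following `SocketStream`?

L[Writable] = Writable + merge(L[Buffered], L[SocketStream], [Buffered SocketStream])
  take Buffered:  [Buffered Readable YAMLMixin object] + [SocketStream Serializer Cacheable YAMLMixin object] + [Buffered SocketStream]
  take Readable:  [Readable YAMLMixin object] + [SocketStream Serializer Cacheable YAMLMixin object] + [SocketStream]
  take SocketStream:  [YAMLMixin object] + [SocketStream Serializer Cacheable YAMLMixin object] + [SocketStream]
  take Serializer:  [YAMLMixin object] + [Serializer Cacheable YAMLMixin object]
  take Cacheable:  [YAMLMixin object] + [Cacheable YAMLMixin object]
  take YAMLMixin:  [YAMLMixin object] + [YAMLMixin object]
  take object:  [object] + [object]
MRO: Writable Buffered Readable SocketStream Serializer Cacheable YAMLMixin object
SocketStream is at position 3; next is Serializer.

Serializer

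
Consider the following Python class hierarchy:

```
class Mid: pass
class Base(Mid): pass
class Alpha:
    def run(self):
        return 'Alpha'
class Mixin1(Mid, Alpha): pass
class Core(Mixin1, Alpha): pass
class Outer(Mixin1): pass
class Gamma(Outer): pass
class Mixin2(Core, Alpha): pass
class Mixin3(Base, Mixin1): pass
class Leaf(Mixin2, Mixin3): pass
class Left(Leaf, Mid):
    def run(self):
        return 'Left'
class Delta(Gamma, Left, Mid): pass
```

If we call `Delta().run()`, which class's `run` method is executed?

L[Delta] = Delta + merge(L[Gamma], L[Left], L[Mid], [Gamma Left Mid])
  take Gamma:  [Gamma Outer Mixin1 Mid Alpha object] + [Left Leaf Mixin2 Core Mixin3 Base Mixin1 Mid Alpha object] + [Mid object] + [Gamma Left Mid]
  take Outer:  [Outer Mixin1 Mid Alpha object] + [Left Leaf Mixin2 Core Mixin3 Base Mixin1 Mid Alpha object] + [Mid object] + [Left Mid]
  take Left:  [Mixin1 Mid Alpha object] + [Left Leaf Mixin2 Core Mixin3 Base Mixin1 Mid Alpha object] + [Mid object] + [Left Mid]
  take Leaf:  [Mixin1 Mid Alpha object] + [Leaf Mixin2 Core Mixin3 Base Mixin1 Mid Alpha object] + [Mid object] + [Mid]
  take Mixin2:  [Mixin1 Mid Alpha object] + [Mixin2 Core Mixin3 Base Mixin1 Mid Alpha object] + [Mid object] + [Mid]
  take Core:  [Mixin1 Mid Alpha object] + [Core Mixin3 Base Mixin1 Mid Alpha object] + [Mid object] + [Mid]
  take Mixin3:  [Mixin1 Mid Alpha object] + [Mixin3 Base Mixin1 Mid Alpha object] + [Mid object] + [Mid]
  take Base:  [Mixin1 Mid Alpha object] + [Base Mixin1 Mid Alpha object] + [Mid object] + [Mid]
  take Mixin1:  [Mixin1 Mid Alpha object] + [Mixin1 Mid Alpha object] + [Mid object] + [Mid]
  take Mid:  [Mid Alpha object] + [Mid Alpha object] + [Mid object] + [Mid]
  take Alpha:  [Alpha object] + [Alpha object] + [object]
  take object:  [object] + [object] + [object]
MRO: Delta Gamma Outer Left Leaf Mixin2 Core Mixin3 Base Mixin1 Mid Alpha object
run is defined in: Alpha, Left. First along the MRO is Left.

Left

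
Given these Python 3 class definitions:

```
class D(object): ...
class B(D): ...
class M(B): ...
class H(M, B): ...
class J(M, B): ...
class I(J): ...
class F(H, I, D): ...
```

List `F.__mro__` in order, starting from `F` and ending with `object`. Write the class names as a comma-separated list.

F, H, I, J, M, B, D, object

L[F] = F + merge(L[H], L[I], L[D], [H I D])
  take H:  [H M B D object] + [I J M B D object] + [D object] + [H I D]
  take I:  [M B D object] + [I J M B D object] + [D object] + [I D]
  take J:  [M B D object] + [J M B D object] + [D object] + [D]
  take M:  [M B D object] + [M B D object] + [D object] + [D]
  take B:  [B D object] + [B D object] + [D object] + [D]
  take D:  [D object] + [D object] + [D object] + [D]
  take object:  [object] + [object] + [object]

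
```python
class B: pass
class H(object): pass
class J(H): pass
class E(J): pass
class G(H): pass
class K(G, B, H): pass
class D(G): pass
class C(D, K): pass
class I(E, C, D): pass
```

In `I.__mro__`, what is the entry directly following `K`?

L[I] = I + merge(L[E], L[C], L[D], [E C D])
  take E:  [E J H object] + [C D K G B H object] + [D G H object] + [E C D]
  take J:  [J H object] + [C D K G B H object] + [D G H object] + [C D]
  take C:  [H object] + [C D K G B H object] + [D G H object] + [C D]
  take D:  [H object] + [D K G B H object] + [D G H object] + [D]
  take K:  [H object] + [K G B H object] + [G H object]
  take G:  [H object] + [G B H object] + [G H object]
  take B:  [H object] + [B H object] + [H object]
  take H:  [H object] + [H object] + [H object]
  take object:  [object] + [object] + [object]
MRO: I E J C D K G B H object
K is at position 5; next is G.

G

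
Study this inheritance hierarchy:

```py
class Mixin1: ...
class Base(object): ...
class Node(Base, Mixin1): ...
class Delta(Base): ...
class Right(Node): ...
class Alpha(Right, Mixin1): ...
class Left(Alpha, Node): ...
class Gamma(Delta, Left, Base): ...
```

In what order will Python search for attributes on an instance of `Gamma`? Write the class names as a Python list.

[Gamma, Delta, Left, Alpha, Right, Node, Base, Mixin1, object]

L[Gamma] = Gamma + merge(L[Delta], L[Left], L[Base], [Delta Left Base])
  take Delta:  [Delta Base object] + [Left Alpha Right Node Base Mixin1 object] + [Base object] + [Delta Left Base]
  take Left:  [Base object] + [Left Alpha Right Node Base Mixin1 object] + [Base object] + [Left Base]
  take Alpha:  [Base object] + [Alpha Right Node Base Mixin1 object] + [Base object] + [Base]
  take Right:  [Base object] + [Right Node Base Mixin1 object] + [Base object] + [Base]
  take Node:  [Base object] + [Node Base Mixin1 object] + [Base object] + [Base]
  take Base:  [Base object] + [Base Mixin1 object] + [Base object] + [Base]
  take Mixin1:  [object] + [Mixin1 object] + [object]
  take object:  [object] + [object] + [object]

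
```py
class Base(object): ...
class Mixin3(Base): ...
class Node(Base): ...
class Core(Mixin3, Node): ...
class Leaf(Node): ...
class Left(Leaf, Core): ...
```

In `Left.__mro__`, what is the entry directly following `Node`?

L[Left] = Left + merge(L[Leaf], L[Core], [Leaf Core])
  take Leaf:  [Leaf Node Base object] + [Core Mixin3 Node Base object] + [Leaf Core]
  take Core:  [Node Base object] + [Core Mixin3 Node Base object] + [Core]
  take Mixin3:  [Node Base object] + [Mixin3 Node Base object]
  take Node:  [Node Base object] + [Node Base object]
  take Base:  [Base object] + [Base object]
  take object:  [object] + [object]
MRO: Left Leaf Core Mixin3 Node Base object
Node is at position 4; next is Base.

Base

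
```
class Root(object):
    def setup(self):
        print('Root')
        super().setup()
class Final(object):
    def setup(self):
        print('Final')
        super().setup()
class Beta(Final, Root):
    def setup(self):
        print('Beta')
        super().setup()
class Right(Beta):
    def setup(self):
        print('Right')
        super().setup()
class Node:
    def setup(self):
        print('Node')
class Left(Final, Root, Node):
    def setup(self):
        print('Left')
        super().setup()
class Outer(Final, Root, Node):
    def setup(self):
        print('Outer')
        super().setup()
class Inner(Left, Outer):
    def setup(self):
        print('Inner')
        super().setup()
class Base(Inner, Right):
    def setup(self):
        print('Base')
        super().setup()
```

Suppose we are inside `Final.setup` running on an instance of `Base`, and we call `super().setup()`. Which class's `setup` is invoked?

L[Base] = Base + merge(L[Inner], L[Right], [Inner Right])
  take Inner:  [Inner Left Outer Final Root Node object] + [Right Beta Final Root object] + [Inner Right]
  take Left:  [Left Outer Final Root Node object] + [Right Beta Final Root object] + [Right]
  take Outer:  [Outer Final Root Node object] + [Right Beta Final Root object] + [Right]
  take Right:  [Final Root Node object] + [Right Beta Final Root object] + [Right]
  take Beta:  [Final Root Node object] + [Beta Final Root object]
  take Final:  [Final Root Node object] + [Final Root object]
  take Root:  [Root Node object] + [Root object]
  take Node:  [Node object] + [object]
  take object:  [object] + [object]
MRO: Base Inner Left Outer Right Beta Final Root Node object
super() in Final.setup on a Base instance goes to the class after Final in Base's MRO: Root.

Root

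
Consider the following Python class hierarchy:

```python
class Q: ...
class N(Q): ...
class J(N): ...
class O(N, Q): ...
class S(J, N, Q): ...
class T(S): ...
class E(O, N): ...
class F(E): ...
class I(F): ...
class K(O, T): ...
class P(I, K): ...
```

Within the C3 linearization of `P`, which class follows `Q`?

L[P] = P + merge(L[I], L[K], [I K])
  take I:  [I F E O N Q object] + [K O T S J N Q object] + [I K]
  take F:  [F E O N Q object] + [K O T S J N Q object] + [K]
  take E:  [E O N Q object] + [K O T S J N Q object] + [K]
  take K:  [O N Q object] + [K O T S J N Q object] + [K]
  take O:  [O N Q object] + [O T S J N Q object]
  take T:  [N Q object] + [T S J N Q object]
  take S:  [N Q object] + [S J N Q object]
  take J:  [N Q object] + [J N Q object]
  take N:  [N Q object] + [N Q object]
  take Q:  [Q object] + [Q object]
  take object:  [object] + [object]
MRO: P I F E K O T S J N Q object
Q is at position 10; next is object.

object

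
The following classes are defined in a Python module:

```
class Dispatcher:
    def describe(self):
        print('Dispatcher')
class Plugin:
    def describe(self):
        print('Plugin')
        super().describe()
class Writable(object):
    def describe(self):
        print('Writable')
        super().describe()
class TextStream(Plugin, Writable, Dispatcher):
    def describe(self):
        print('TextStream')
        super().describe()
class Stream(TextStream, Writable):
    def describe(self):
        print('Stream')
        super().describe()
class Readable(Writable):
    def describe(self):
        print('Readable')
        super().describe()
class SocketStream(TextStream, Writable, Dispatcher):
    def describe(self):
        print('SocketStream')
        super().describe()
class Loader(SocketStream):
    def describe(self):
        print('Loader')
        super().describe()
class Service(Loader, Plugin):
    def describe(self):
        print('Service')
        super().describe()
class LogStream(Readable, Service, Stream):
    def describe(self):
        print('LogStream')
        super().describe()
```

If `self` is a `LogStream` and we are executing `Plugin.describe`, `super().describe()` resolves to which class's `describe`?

L[LogStream] = LogStream + merge(L[Readable], L[Service], L[Stream], [Readable Service Stream])
  take Readable:  [Readable Writable object] + [Service Loader SocketStream TextStream Plugin Writable Dispatcher object] + [Stream TextStream Plugin Writable Dispatcher object] + [Readable Service Stream]
  take Service:  [Writable object] + [Service Loader SocketStream TextStream Plugin Writable Dispatcher object] + [Stream TextStream Plugin Writable Dispatcher object] + [Service Stream]
  take Loader:  [Writable object] + [Loader SocketStream TextStream Plugin Writable Dispatcher object] + [Stream TextStream Plugin Writable Dispatcher object] + [Stream]
  take SocketStream:  [Writable object] + [SocketStream TextStream Plugin Writable Dispatcher object] + [Stream TextStream Plugin Writable Dispatcher object] + [Stream]
  take Stream:  [Writable object] + [TextStream Plugin Writable Dispatcher object] + [Stream TextStream Plugin Writable Dispatcher object] + [Stream]
  take TextStream:  [Writable object] + [TextStream Plugin Writable Dispatcher object] + [TextStream Plugin Writable Dispatcher object]
  take Plugin:  [Writable object] + [Plugin Writable Dispatcher object] + [Plugin Writable Dispatcher object]
  take Writable:  [Writable object] + [Writable Dispatcher object] + [Writable Dispatcher object]
  take Dispatcher:  [object] + [Dispatcher object] + [Dispatcher object]
  take object:  [object] + [object] + [object]
MRO: LogStream Readable Service Loader SocketStream Stream TextStream Plugin Writable Dispatcher object
super() in Plugin.describe on a LogStream instance goes to the class after Plugin in LogStream's MRO: Writable.

Writable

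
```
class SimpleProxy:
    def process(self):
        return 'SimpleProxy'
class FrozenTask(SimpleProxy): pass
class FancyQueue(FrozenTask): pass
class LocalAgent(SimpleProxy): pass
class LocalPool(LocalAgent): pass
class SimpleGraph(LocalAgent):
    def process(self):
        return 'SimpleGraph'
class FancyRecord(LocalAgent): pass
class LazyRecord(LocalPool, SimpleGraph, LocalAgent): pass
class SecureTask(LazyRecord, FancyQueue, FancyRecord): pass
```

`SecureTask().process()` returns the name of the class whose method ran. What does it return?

SimpleGraph

L[SecureTask] = SecureTask + merge(L[LazyRecord], L[FancyQueue], L[FancyRecord], [LazyRecord FancyQueue FancyRecord])
  take LazyRecord:  [LazyRecord LocalPool SimpleGraph LocalAgent SimpleProxy object] + [FancyQueue FrozenTask SimpleProxy object] + [FancyRecord LocalAgent SimpleProxy object] + [LazyRecord FancyQueue FancyRecord]
  take LocalPool:  [LocalPool SimpleGraph LocalAgent SimpleProxy object] + [FancyQueue FrozenTask SimpleProxy object] + [FancyRecord LocalAgent SimpleProxy object] + [FancyQueue FancyRecord]
  take SimpleGraph:  [SimpleGraph LocalAgent SimpleProxy object] + [FancyQueue FrozenTask SimpleProxy object] + [FancyRecord LocalAgent SimpleProxy object] + [FancyQueue FancyRecord]
  take FancyQueue:  [LocalAgent SimpleProxy object] + [FancyQueue FrozenTask SimpleProxy object] + [FancyRecord LocalAgent SimpleProxy object] + [FancyQueue FancyRecord]
  take FrozenTask:  [LocalAgent SimpleProxy object] + [FrozenTask SimpleProxy object] + [FancyRecord LocalAgent SimpleProxy object] + [FancyRecord]
  take FancyRecord:  [LocalAgent SimpleProxy object] + [SimpleProxy object] + [FancyRecord LocalAgent SimpleProxy object] + [FancyRecord]
  take LocalAgent:  [LocalAgent SimpleProxy object] + [SimpleProxy object] + [LocalAgent SimpleProxy object]
  take SimpleProxy:  [SimpleProxy object] + [SimpleProxy object] + [SimpleProxy object]
  take object:  [object] + [object] + [object]
MRO: SecureTask LazyRecord LocalPool SimpleGraph FancyQueue FrozenTask FancyRecord LocalAgent SimpleProxy object
process is defined in: SimpleGraph, SimpleProxy. First along the MRO is SimpleGraph.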